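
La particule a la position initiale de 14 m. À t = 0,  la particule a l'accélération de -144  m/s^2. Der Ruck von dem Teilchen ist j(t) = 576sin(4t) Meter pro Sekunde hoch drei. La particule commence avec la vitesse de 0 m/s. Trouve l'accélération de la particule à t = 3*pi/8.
Pour résoudre ceci, nous devons prendre 1 primitive de notre équation du jerk j(t) = 576·sin(4·t). La primitive du jerk est l'accélération. En utilisant a(0) = -144, nous obtenons a(t) = -144·cos(4·t). Nous avons l'accélération a(t) = -144·cos(4·t). En substituant t = 3*pi/8: a(3*pi/8) = 0.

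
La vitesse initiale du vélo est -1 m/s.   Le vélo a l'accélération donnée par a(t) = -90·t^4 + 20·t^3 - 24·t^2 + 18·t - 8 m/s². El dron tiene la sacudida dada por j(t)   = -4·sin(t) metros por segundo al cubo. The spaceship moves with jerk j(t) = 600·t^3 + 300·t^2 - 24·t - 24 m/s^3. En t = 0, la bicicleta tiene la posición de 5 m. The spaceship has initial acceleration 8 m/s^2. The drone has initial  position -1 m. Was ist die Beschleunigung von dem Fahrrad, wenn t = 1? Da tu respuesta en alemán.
Aus der Gleichung für die Beschleunigung a(t) = -90·t^4 + 20·t^3 - 24·t^2 + 18·t - 8, setzen wir t = 1 ein und erhalten a = -84.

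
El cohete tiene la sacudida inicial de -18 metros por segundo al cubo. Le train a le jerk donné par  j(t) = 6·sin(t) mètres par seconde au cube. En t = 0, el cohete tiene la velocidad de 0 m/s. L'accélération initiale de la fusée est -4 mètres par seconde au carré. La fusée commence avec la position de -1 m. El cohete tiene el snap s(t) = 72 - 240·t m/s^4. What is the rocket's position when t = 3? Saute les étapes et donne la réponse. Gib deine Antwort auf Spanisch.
La respuesta es -343.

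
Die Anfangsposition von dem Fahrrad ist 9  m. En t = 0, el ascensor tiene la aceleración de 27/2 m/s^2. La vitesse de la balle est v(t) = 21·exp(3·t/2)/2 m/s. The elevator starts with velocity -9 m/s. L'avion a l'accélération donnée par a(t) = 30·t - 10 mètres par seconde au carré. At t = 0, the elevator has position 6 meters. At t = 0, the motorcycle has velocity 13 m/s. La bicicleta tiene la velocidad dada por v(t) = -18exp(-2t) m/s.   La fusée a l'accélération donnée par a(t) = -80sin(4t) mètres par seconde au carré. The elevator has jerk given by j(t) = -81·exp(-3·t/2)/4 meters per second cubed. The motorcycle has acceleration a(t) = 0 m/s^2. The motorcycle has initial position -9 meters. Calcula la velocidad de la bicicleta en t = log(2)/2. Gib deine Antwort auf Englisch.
From the given velocity equation v(t) = -18·exp(-2·t), we substitute t = log(2)/2 to get v = -9.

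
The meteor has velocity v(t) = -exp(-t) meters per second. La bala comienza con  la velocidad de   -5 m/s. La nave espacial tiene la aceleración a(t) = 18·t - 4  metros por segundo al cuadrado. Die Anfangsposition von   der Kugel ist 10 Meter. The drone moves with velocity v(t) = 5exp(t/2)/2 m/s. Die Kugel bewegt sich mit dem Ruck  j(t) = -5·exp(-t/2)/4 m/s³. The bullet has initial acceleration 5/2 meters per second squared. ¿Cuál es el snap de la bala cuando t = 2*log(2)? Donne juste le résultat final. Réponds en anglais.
The snap at t = 2*log(2) is s = 5/16.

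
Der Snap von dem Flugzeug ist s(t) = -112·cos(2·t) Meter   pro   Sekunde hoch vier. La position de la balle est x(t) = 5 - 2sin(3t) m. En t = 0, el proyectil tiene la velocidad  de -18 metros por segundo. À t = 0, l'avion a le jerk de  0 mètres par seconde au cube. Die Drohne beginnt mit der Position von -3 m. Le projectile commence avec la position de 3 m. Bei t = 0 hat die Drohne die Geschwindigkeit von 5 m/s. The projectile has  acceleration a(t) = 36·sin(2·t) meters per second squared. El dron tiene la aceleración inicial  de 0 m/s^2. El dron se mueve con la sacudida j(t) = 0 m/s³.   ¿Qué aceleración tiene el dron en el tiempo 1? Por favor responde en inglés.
To find the answer, we compute 1 antiderivative of j(t) = 0. The integral of jerk is acceleration. Using a(0) = 0, we get a(t) = 0. Using a(t) = 0 and substituting t = 1, we find a = 0.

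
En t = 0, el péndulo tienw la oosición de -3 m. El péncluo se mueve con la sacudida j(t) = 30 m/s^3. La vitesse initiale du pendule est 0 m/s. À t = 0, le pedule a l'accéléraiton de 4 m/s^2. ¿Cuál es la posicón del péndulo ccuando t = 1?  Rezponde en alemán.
Um dies zu lösen, müssen wir 3 Stammfunktionen unserer Gleichung für den Ruck j(t) = 30 finden. Mit ∫j(t)dt und Anwendung von a(0) = 4, finden wir a(t) = 30·t + 4. Mit ∫a(t)dt und Anwendung von v(0) = 0, finden wir v(t) = t·(15·t + 4). Mit ∫v(t)dt und Anwendung von x(0) = -3, finden wir x(t) = 5·t^3 + 2·t^2 - 3. Aus der Gleichung für die Position x(t) = 5·t^3 + 2·t^2 - 3, setzen wir t = 1 ein und erhalten x = 4.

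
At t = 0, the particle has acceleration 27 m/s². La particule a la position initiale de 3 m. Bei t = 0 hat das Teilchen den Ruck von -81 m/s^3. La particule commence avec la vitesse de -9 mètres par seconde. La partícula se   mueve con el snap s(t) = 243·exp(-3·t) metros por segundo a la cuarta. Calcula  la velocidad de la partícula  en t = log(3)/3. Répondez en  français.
Nous devons intégrer notre équation du snap s(t) = 243·exp(-3·t) 3 fois. La primitive du snap, avec j(0) = -81, donne le jerk: j(t) = -81·exp(-3·t). L'intégrale du jerk est l'accélération. En utilisant a(0) = 27, nous obtenons a(t) = 27·exp(-3·t). La primitive de l'accélération est la vitesse. En utilisant v(0) = -9, nous obtenons v(t) = -9·exp(-3·t). En utilisant v(t) = -9·exp(-3·t) et en substituant t = log(3)/3, nous trouvons v = -3.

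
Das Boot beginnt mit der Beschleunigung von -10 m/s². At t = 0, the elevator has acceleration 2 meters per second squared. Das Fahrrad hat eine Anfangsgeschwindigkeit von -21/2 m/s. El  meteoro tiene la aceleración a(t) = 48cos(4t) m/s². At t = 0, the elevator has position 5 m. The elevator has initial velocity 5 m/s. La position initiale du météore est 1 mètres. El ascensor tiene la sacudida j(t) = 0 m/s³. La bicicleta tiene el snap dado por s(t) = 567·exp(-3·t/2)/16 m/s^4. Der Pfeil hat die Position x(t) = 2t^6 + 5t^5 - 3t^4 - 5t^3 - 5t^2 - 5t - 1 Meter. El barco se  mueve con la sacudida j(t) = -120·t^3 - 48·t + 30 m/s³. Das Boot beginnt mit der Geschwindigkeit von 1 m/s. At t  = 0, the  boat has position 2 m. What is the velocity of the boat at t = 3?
To solve this, we need to take 2 antiderivatives of our jerk equation j(t) = -120·t^3 - 48·t + 30. Taking ∫j(t)dt and applying a(0) = -10, we find a(t) = -30·t^4 - 24·t^2 + 30·t - 10. The antiderivative of acceleration is velocity. Using v(0) = 1, we get v(t) = -6·t^5 - 8·t^3 + 15·t^2 - 10·t + 1. Using v(t) = -6·t^5 - 8·t^3 + 15·t^2 - 10·t + 1 and substituting t = 3, we find v = -1568.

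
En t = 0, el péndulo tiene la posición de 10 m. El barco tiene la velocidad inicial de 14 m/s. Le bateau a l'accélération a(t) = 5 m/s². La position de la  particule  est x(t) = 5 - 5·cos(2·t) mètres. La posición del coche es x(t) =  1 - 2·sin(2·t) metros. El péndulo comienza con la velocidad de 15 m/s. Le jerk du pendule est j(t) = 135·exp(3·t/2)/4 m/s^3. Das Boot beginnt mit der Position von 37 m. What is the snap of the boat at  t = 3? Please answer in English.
To solve this, we need to take 2 derivatives of our acceleration equation a(t) = 5. Differentiating acceleration, we get jerk: j(t) = 0. The derivative of jerk gives snap: s(t) = 0. We have snap s(t) = 0. Substituting t = 3: s(3) = 0.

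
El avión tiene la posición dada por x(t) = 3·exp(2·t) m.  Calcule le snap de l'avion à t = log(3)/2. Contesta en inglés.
To solve this, we need to take 4 derivatives of our position equation x(t) = 3·exp(2·t). The derivative of position gives velocity: v(t) = 6·exp(2·t). Differentiating velocity, we get acceleration: a(t) = 12·exp(2·t). The derivative of acceleration gives jerk: j(t) = 24·exp(2·t). The derivative of jerk gives snap: s(t) = 48·exp(2·t). From the given snap equation s(t) = 48·exp(2·t), we substitute t = log(3)/2 to get s = 144.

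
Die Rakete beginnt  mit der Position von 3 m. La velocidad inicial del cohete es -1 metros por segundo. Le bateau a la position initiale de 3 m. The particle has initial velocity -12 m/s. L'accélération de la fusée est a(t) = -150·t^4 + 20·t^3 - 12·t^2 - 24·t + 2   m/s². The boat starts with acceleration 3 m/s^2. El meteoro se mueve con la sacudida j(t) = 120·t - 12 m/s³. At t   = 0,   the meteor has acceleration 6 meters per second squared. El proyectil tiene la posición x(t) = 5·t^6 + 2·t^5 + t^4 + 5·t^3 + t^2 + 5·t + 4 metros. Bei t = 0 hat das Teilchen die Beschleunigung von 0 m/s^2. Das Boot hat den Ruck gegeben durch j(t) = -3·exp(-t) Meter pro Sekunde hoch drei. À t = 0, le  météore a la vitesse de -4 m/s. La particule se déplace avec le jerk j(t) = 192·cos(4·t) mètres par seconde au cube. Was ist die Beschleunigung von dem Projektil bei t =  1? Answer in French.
Nous devons dériver notre équation de la position x(t) = 5·t^6 + 2·t^5 + t^4 + 5·t^3 + t^2 + 5·t + 4 2 fois. En dérivant la position, nous obtenons la vitesse: v(t) = 30·t^5 + 10·t^4 + 4·t^3 + 15·t^2 + 2·t + 5. En dérivant la vitesse, nous obtenons l'accélération: a(t) = 150·t^4 + 40·t^3 + 12·t^2 + 30·t + 2. En utilisant a(t) = 150·t^4 + 40·t^3 + 12·t^2 + 30·t + 2 et en substituant t = 1, nous trouvons a = 234.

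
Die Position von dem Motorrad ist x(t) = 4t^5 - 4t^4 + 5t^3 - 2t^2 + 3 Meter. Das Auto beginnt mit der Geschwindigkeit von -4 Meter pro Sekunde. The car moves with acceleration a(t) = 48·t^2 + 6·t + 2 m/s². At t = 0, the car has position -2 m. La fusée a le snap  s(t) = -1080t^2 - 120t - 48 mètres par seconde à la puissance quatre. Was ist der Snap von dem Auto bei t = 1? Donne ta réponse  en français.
En partant de l'accélération a(t) = 48·t^2 + 6·t + 2, nous prenons 2 dérivées. En prenant d/dt de a(t), nous trouvons j(t) = 96·t + 6. La dérivée du jerk donne le snap: s(t) = 96. En utilisant s(t) = 96 et en substituant t = 1, nous trouvons s = 96.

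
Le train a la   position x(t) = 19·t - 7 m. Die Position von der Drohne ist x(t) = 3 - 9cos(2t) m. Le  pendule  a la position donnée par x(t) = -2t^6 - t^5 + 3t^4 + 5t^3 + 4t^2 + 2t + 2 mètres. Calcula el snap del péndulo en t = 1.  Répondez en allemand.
Ausgehend von der Position x(t) = -2·t^6 - t^5 + 3·t^4 + 5·t^3 + 4·t^2 + 2·t + 2, nehmen wir 4 Ableitungen. Mit d/dt von x(t) finden wir v(t) = -12·t^5 - 5·t^4 + 12·t^3 + 15·t^2 + 8·t + 2. Die Ableitung von der Geschwindigkeit ergibt die Beschleunigung: a(t) = -60·t^4 - 20·t^3 + 36·t^2 + 30·t + 8. Die Ableitung von der Beschleunigung ergibt den Ruck: j(t) = -240·t^3 - 60·t^2 + 72·t + 30. Die Ableitung von dem Ruck ergibt den Snap: s(t) = -720·t^2 - 120·t + 72. Aus der Gleichung für den Snap s(t) = -720·t^2 - 120·t + 72, setzen wir t = 1 ein und erhalten s = -768.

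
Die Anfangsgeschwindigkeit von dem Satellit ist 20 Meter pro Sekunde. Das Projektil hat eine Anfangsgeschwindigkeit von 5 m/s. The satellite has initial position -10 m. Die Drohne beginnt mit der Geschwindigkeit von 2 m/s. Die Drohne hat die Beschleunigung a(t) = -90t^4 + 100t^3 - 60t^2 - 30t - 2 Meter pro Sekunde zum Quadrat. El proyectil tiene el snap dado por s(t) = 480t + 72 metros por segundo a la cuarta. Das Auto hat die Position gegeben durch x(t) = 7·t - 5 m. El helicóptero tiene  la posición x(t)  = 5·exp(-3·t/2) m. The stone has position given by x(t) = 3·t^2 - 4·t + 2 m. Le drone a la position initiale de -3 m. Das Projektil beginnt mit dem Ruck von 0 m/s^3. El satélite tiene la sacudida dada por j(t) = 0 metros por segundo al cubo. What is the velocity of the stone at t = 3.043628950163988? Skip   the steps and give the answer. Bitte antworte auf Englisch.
The velocity at t = 3.043628950163988 is v = 14.2617737009839.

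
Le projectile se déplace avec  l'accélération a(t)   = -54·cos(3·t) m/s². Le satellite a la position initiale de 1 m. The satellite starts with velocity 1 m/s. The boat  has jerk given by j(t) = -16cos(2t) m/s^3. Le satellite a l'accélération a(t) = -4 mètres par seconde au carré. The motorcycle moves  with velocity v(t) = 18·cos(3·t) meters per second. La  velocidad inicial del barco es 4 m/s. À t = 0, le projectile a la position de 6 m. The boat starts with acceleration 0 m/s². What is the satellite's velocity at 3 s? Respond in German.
Wir müssen die Stammfunktion unserer Gleichung für die Beschleunigung a(t) = -4 1-mal finden. Mit ∫a(t)dt und Anwendung von v(0) = 1, finden wir v(t) = 1 - 4·t. Aus der Gleichung für die Geschwindigkeit v(t) = 1 - 4·t, setzen wir t = 3 ein und erhalten v = -11.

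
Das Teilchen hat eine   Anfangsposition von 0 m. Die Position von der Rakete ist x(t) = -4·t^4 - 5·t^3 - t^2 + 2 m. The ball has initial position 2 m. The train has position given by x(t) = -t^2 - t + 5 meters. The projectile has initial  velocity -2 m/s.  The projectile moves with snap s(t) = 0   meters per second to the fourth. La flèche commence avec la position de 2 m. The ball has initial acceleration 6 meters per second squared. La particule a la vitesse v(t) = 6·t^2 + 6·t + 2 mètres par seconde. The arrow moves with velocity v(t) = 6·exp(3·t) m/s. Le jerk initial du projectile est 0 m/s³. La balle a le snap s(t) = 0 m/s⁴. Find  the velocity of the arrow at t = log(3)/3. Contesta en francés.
De l'équation de la vitesse v(t) = 6·exp(3·t), nous substituons t = log(3)/3 pour obtenir v = 18.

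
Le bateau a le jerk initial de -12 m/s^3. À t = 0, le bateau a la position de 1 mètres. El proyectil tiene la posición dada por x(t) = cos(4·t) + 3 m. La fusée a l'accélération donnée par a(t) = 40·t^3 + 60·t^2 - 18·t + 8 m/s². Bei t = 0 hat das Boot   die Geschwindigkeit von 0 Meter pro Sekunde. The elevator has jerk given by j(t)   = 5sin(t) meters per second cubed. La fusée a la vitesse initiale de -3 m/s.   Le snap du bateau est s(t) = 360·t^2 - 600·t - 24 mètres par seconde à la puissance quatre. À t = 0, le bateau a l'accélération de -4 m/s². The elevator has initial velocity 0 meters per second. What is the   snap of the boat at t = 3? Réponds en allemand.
Aus der Gleichung für den Snap s(t) = 360·t^2 - 600·t - 24, setzen wir t = 3 ein und erhalten s = 1416.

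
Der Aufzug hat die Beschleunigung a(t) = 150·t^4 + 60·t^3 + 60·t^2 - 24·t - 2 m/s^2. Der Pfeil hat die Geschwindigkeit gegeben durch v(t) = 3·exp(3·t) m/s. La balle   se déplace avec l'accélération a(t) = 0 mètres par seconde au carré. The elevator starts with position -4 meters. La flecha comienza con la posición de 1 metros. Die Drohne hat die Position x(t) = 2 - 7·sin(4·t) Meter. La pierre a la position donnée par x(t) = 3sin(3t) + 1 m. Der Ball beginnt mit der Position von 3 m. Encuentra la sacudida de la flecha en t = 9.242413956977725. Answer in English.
To solve this, we need to take 2 derivatives of our velocity equation v(t) = 3·exp(3·t). Taking d/dt of v(t), we find a(t) = 9·exp(3·t). Differentiating acceleration, we get jerk: j(t) = 27·exp(3·t). From the given jerk equation j(t) = 27·exp(3·t), we substitute t = 9.242413956977725 to get j = 29727056400022.9.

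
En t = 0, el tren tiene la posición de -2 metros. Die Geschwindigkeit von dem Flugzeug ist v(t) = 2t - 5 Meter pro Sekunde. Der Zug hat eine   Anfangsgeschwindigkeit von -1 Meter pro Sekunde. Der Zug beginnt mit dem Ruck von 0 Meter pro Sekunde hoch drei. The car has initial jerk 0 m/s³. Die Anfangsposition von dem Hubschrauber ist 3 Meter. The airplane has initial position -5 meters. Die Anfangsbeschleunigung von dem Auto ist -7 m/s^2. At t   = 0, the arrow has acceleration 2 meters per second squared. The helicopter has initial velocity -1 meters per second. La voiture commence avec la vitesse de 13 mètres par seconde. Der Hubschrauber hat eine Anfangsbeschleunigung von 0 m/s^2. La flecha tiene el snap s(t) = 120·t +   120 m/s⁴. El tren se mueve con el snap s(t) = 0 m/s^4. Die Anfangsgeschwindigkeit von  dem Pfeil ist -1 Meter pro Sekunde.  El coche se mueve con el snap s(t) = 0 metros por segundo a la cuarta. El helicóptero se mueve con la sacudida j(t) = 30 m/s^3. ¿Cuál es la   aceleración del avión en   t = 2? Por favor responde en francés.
Nous devons dériver notre équation de la vitesse v(t) = 2·t - 5 1 fois. En prenant d/dt de v(t), nous trouvons a(t) = 2. Nous avons l'accélération a(t) = 2. En substituant t = 2: a(2) = 2.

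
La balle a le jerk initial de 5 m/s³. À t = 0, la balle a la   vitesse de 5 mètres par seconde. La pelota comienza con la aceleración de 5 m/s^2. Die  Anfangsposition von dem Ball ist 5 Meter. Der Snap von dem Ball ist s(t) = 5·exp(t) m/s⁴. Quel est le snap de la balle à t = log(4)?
De l'équation du snap s(t) = 5·exp(t), nous substituons t = log(4) pour obtenir s = 20.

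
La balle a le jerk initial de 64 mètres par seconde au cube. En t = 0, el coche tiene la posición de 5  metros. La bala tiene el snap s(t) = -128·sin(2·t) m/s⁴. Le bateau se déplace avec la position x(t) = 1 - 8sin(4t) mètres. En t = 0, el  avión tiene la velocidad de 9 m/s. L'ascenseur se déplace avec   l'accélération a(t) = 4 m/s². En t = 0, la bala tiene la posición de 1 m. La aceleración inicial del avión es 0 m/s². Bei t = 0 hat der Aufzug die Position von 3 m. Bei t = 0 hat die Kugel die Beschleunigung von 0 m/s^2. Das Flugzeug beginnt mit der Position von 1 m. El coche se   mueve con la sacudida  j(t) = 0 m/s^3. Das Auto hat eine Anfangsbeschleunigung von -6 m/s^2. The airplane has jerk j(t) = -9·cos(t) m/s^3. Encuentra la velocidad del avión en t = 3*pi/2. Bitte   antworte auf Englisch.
To solve this, we need to take 2 integrals of our jerk equation j(t) = -9·cos(t). Integrating jerk and using the initial condition a(0) = 0, we get a(t) = -9·sin(t). Integrating acceleration and using the initial condition v(0) = 9, we get v(t) = 9·cos(t). We have velocity v(t) = 9·cos(t). Substituting t = 3*pi/2: v(3*pi/2) = 0.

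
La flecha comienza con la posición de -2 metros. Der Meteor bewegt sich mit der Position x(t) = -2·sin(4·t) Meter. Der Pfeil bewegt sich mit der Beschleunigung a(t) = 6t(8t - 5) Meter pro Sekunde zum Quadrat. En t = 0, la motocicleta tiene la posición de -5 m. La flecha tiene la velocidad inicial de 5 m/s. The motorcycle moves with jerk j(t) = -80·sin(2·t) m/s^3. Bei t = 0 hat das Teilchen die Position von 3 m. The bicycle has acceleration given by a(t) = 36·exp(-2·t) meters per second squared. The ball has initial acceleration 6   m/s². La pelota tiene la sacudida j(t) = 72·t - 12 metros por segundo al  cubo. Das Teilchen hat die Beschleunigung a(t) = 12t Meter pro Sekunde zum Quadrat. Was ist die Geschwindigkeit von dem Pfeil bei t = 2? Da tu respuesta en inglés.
We must find the integral of our acceleration equation a(t) = 6·t·(8·t - 5) 1 time. The antiderivative of acceleration, with v(0) = 5, gives velocity: v(t) = 16·t^3 - 15·t^2 + 5. Using v(t) = 16·t^3 - 15·t^2 + 5 and substituting t = 2, we find v = 73.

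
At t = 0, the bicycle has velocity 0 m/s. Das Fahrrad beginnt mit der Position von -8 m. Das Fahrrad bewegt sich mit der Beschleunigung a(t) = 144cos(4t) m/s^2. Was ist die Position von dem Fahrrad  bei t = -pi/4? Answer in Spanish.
Para resolver esto, necesitamos tomar 2 antiderivadas de nuestra ecuación de la aceleración a(t) = 144·cos(4·t). La antiderivada de la aceleración, con v(0) = 0, da la velocidad: v(t) = 36·sin(4·t). Integrando la velocidad y usando la condición inicial x(0) = -8, obtenemos x(t) = 1 - 9·cos(4·t). Usando x(t) = 1 - 9·cos(4·t) y sustituyendo t = -pi/4, encontramos x = 10.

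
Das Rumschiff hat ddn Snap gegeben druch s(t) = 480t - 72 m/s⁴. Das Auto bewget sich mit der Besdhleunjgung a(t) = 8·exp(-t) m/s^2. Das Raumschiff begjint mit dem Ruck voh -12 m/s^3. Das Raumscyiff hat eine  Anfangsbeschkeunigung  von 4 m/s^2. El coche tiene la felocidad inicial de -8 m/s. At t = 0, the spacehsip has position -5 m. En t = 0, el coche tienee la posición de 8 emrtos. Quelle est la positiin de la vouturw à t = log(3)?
Nous devons intégrer notre équation de l'accélération a(t) = 8·exp(-t) 2 fois. La primitive de l'accélération est la vitesse. En utilisant v(0) = -8, nous obtenons v(t) = -8·exp(-t). L'intégrale de la vitesse, avec x(0) = 8, donne la position: x(t) = 8·exp(-t). Nous avons la position x(t) = 8·exp(-t). En substituant t = log(3): x(log(3)) = 8/3.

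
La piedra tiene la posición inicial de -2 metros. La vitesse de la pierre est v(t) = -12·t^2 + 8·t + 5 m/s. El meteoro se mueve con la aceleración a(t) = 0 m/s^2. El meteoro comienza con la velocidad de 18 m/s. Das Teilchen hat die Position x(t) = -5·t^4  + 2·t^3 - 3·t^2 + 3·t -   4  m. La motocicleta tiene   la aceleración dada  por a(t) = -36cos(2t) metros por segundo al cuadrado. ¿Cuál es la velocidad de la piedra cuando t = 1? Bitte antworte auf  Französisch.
En utilisant v(t) = -12·t^2 + 8·t + 5 et en substituant t = 1, nous trouvons v = 1.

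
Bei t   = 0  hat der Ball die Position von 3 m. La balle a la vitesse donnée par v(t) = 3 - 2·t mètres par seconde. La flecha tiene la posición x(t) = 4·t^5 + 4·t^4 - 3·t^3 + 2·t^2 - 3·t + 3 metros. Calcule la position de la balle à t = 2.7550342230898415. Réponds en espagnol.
Para resolver esto, necesitamos tomar 1 antiderivada de nuestra ecuación de la velocidad v(t) = 3 - 2·t. Tomando ∫v(t)dt y aplicando x(0) = 3, encontramos x(t) = -t^2 + 3·t + 3. Tenemos la posición x(t) = -t^2 + 3·t + 3. Sustituyendo t = 2.7550342230898415: x(2.7550342230898415) = 3.67488909887328.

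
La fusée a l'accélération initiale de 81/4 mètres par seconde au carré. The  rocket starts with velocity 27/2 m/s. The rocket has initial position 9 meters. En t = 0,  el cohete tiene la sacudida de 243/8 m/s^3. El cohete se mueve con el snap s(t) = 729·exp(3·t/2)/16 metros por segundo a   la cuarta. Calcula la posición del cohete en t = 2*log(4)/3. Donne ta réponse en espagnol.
Para resolver esto, necesitamos tomar 4 antiderivadas de nuestra ecuación del snap s(t) = 729·exp(3·t/2)/16. La integral del snap es la sacudida. Usando j(0) = 243/8, obtenemos j(t) = 243·exp(3·t/2)/8. Tomando ∫j(t)dt y aplicando a(0) = 81/4, encontramos a(t) = 81·exp(3·t/2)/4. Tomando ∫a(t)dt y aplicando v(0) = 27/2, encontramos v(t) = 27·exp(3·t/2)/2. La antiderivada de la velocidad, con x(0) = 9, da la posición: x(t) = 9·exp(3·t/2). Usando x(t) = 9·exp(3·t/2) y sustituyendo t = 2*log(4)/3, encontramos x = 36.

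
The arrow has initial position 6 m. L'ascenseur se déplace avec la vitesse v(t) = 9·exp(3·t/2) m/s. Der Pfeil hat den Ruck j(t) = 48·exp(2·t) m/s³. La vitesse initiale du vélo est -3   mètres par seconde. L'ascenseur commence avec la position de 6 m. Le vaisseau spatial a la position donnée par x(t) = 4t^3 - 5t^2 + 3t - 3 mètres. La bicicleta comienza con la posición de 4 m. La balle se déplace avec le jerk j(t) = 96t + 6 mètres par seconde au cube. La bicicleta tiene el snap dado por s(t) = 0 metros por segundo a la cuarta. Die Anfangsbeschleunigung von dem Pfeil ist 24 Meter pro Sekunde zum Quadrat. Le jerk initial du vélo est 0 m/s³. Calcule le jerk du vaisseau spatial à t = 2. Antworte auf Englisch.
Starting from position x(t) = 4·t^3 - 5·t^2 + 3·t - 3, we take 3 derivatives. The derivative of position gives velocity: v(t) = 12·t^2 - 10·t + 3. The derivative of velocity gives acceleration: a(t) = 24·t - 10. The derivative of acceleration gives jerk: j(t) = 24. From the given jerk equation j(t) = 24, we substitute t = 2 to get j = 24.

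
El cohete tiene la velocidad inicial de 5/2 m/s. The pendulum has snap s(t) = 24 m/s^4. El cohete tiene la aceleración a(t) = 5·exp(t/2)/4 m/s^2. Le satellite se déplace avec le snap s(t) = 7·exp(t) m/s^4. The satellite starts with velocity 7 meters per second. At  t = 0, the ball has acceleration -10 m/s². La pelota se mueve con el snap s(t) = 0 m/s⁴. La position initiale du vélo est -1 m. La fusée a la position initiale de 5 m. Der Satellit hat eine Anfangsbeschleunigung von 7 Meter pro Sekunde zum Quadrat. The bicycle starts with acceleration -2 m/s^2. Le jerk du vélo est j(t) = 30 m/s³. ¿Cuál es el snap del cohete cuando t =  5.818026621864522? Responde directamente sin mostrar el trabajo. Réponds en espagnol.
s(5.818026621864522) = 5.73084220227950.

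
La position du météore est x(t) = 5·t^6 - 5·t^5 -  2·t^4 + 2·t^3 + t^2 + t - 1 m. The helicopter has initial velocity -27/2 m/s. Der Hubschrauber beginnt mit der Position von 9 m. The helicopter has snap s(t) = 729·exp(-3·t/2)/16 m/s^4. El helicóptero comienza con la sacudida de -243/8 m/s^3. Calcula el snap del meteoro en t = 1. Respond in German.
Wir müssen unsere Gleichung für die Position x(t) = 5·t^6 - 5·t^5 - 2·t^4 + 2·t^3 + t^2 + t - 1 4-mal ableiten. Mit d/dt von x(t) finden wir v(t) = 30·t^5 - 25·t^4 - 8·t^3 + 6·t^2 + 2·t + 1. Durch Ableiten von der Geschwindigkeit erhalten wir die Beschleunigung: a(t) = 150·t^4 - 100·t^3 - 24·t^2 + 12·t + 2. Die Ableitung von der Beschleunigung ergibt den Ruck: j(t) = 600·t^3 - 300·t^2 - 48·t + 12. Durch Ableiten von dem Ruck erhalten wir den Snap: s(t) = 1800·t^2 - 600·t - 48. Mit s(t) = 1800·t^2 - 600·t - 48 und Einsetzen von t = 1, finden wir s = 1152.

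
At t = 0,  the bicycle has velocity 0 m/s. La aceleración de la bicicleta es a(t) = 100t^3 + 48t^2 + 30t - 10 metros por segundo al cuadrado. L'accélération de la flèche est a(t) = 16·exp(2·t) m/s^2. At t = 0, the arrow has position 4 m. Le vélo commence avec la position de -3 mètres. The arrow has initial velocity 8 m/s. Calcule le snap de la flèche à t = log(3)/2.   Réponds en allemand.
Wir müssen unsere Gleichung für die Beschleunigung a(t) = 16·exp(2·t) 2-mal ableiten. Mit d/dt von a(t) finden wir j(t) = 32·exp(2·t). Durch Ableiten von dem Ruck erhalten wir den Snap: s(t) = 64·exp(2·t). Aus der Gleichung für den Snap s(t) = 64·exp(2·t), setzen wir t = log(3)/2 ein und erhalten s = 192.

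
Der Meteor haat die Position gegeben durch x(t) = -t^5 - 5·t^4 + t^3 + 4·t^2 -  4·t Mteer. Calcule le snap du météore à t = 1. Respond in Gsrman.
Ausgehend von der Position x(t) = -t^5 - 5·t^4 + t^3 + 4·t^2 - 4·t, nehmen wir 4 Ableitungen. Durch Ableiten von der Position erhalten wir die Geschwindigkeit: v(t) = -5·t^4 - 20·t^3 + 3·t^2 + 8·t - 4. Die Ableitung von der Geschwindigkeit ergibt die Beschleunigung: a(t) = -20·t^3 - 60·t^2 + 6·t + 8. Durch Ableiten von der Beschleunigung erhalten wir den Ruck: j(t) = -60·t^2 - 120·t + 6. Mit d/dt von j(t) finden wir s(t) = -120·t - 120. Aus der Gleichung für den Snap s(t) = -120·t - 120, setzen wir t = 1 ein und erhalten s = -240.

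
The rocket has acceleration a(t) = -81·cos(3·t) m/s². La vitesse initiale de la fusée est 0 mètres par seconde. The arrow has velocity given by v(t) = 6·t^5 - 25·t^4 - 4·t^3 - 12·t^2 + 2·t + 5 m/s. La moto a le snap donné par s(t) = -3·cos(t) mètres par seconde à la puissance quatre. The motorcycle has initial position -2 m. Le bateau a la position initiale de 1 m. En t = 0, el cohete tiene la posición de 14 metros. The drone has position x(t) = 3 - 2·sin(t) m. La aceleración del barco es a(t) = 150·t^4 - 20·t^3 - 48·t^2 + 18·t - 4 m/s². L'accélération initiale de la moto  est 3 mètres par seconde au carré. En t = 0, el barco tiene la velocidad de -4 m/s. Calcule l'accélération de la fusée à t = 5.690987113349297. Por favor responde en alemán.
Wir haben die Beschleunigung a(t) = -81·cos(3·t). Durch Einsetzen von t = 5.690987113349297: a(5.690987113349297) = 16.5522394344124.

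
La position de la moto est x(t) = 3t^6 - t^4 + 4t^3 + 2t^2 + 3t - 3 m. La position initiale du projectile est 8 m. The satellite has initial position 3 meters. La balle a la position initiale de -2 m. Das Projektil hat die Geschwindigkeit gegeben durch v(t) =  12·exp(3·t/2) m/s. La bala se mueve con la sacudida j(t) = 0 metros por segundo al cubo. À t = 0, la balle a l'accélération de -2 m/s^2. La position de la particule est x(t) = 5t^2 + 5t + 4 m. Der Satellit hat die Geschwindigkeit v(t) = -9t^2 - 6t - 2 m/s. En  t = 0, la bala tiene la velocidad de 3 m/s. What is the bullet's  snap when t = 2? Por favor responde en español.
Para resolver esto, necesitamos tomar 1 derivada de nuestra ecuación de la sacudida j(t) = 0. La derivada de la sacudida da el snap: s(t) = 0. Usando s(t) = 0 y sustituyendo t = 2, encontramos s = 0.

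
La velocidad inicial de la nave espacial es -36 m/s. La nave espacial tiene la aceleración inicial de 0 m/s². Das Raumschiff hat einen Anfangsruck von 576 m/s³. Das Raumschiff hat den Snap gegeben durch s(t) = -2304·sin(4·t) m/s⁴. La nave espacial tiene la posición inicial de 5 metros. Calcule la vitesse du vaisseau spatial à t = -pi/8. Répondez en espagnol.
Partiendo del snap s(t) = -2304·sin(4·t), tomamos 3 integrales. La antiderivada del snap es la sacudida. Usando j(0) = 576, obtenemos j(t) = 576·cos(4·t). La integral de la sacudida es la aceleración. Usando a(0) = 0, obtenemos a(t) = 144·sin(4·t). La antiderivada de la aceleración, con v(0) = -36, da la velocidad: v(t) = -36·cos(4·t). Usando v(t) = -36·cos(4·t) y sustituyendo t = -pi/8, encontramos v = 0.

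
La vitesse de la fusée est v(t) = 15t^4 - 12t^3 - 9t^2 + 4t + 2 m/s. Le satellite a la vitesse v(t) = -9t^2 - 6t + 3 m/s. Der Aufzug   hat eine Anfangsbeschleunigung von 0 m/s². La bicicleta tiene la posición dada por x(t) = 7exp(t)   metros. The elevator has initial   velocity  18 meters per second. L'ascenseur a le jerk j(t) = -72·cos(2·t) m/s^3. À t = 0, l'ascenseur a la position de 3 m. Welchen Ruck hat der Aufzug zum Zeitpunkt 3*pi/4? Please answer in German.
Aus der Gleichung für den Ruck j(t) = -72·cos(2·t), setzen wir t = 3*pi/4 ein und erhalten j = 0.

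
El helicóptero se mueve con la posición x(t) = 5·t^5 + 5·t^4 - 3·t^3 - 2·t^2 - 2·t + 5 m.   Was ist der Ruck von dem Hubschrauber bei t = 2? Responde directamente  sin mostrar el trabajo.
Die Antwort ist 1422.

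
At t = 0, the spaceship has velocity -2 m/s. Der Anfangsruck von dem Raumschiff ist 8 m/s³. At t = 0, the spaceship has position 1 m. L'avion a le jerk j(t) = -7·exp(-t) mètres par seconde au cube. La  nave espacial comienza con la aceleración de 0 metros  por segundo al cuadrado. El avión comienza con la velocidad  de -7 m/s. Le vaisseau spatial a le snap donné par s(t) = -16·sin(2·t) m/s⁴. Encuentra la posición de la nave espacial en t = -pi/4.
Debemos encontrar la integral de nuestra ecuación del snap s(t) = -16·sin(2·t) 4 veces. La antiderivada del snap, con j(0) = 8, da la sacudida: j(t) = 8·cos(2·t). La integral de la sacudida es la aceleración. Usando a(0) = 0, obtenemos a(t) = 4·sin(2·t). La integral de la aceleración, con v(0) = -2, da la velocidad: v(t) = -2·cos(2·t). Integrando la velocidad y usando la condición inicial x(0) = 1, obtenemos x(t) = 1 - sin(2·t). Tenemos la posición x(t) = 1 - sin(2·t). Sustituyendo t = -pi/4: x(-pi/4) = 2.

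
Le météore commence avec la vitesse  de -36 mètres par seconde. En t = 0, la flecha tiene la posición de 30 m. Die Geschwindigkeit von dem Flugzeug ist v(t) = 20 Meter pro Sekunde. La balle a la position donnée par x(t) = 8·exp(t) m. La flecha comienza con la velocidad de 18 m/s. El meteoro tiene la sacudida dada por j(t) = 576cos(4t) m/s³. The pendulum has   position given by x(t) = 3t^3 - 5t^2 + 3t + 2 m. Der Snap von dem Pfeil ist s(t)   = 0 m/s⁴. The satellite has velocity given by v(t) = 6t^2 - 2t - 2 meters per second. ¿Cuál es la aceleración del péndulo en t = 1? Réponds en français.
En partant de la position x(t) = 3·t^3 - 5·t^2 + 3·t + 2, nous prenons 2 dérivées. En prenant d/dt de x(t), nous trouvons v(t) = 9·t^2 - 10·t + 3. La dérivée de la vitesse donne l'accélération: a(t) = 18·t - 10. De l'équation de l'accélération a(t) = 18·t - 10, nous substituons t = 1 pour obtenir a = 8.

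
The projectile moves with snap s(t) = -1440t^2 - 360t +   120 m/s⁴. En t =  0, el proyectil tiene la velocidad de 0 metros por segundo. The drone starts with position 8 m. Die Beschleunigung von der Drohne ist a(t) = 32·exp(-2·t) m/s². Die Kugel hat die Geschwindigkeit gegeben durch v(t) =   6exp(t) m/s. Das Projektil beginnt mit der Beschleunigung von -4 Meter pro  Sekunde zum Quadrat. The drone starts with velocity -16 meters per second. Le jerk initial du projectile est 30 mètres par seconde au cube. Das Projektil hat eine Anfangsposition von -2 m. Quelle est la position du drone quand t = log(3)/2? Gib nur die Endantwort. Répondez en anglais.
The position at t = log(3)/2 is x = 8/3.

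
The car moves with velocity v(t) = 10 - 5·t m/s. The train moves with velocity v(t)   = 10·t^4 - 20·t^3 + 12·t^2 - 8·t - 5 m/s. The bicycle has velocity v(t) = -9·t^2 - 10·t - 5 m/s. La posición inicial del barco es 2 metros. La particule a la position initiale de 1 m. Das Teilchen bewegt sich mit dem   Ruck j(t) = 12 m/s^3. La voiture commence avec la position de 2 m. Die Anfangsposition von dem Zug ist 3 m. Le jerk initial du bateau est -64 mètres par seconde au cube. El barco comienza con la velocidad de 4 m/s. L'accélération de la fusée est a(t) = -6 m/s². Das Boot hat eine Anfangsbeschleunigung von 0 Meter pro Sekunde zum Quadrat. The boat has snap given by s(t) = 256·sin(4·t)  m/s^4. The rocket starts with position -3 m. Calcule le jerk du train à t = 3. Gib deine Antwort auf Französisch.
Pour résoudre ceci, nous devons prendre 2 dérivées de notre équation de la vitesse v(t) = 10·t^4 - 20·t^3 + 12·t^2 - 8·t - 5. En prenant d/dt de v(t), nous trouvons a(t) = 40·t^3 - 60·t^2 + 24·t - 8. La dérivée de l'accélération donne le jerk: j(t) = 120·t^2 - 120·t + 24. En utilisant j(t) = 120·t^2 - 120·t + 24 et en substituant t = 3, nous trouvons j = 744.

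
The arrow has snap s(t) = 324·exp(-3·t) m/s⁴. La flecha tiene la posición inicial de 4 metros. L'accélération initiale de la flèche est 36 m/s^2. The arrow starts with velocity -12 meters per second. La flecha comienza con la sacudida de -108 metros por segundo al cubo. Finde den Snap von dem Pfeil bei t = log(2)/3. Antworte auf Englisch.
From the given snap equation s(t) = 324·exp(-3·t), we substitute t = log(2)/3 to get s = 162.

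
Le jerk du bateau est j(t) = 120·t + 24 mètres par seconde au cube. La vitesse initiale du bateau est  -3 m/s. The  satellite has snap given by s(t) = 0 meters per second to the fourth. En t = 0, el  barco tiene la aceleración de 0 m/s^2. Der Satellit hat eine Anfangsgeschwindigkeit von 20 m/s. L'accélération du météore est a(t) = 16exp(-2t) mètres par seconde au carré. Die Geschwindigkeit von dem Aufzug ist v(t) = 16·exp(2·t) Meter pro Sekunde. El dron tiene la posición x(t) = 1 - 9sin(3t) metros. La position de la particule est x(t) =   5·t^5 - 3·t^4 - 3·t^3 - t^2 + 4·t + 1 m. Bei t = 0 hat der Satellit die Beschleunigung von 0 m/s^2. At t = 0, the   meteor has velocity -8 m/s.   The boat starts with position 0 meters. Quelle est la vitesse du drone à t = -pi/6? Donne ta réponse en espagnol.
Partiendo de la posición x(t) = 1 - 9·sin(3·t), tomamos 1 derivada. Derivando la posición, obtenemos la velocidad: v(t) = -27·cos(3·t). Usando v(t) = -27·cos(3·t) y sustituyendo t = -pi/6, encontramos v = 0.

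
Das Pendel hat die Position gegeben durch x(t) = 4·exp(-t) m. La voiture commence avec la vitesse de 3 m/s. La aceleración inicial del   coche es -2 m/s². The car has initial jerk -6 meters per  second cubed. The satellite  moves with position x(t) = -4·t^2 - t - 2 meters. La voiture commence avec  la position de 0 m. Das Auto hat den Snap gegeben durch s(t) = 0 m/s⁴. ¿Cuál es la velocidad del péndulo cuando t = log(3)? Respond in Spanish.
Para resolver esto, necesitamos tomar 1 derivada de nuestra ecuación de la posición x(t) = 4·exp(-t). La derivada de la posición da la velocidad: v(t) = -4·exp(-t). Usando v(t) = -4·exp(-t) y sustituyendo t = log(3), encontramos v = -4/3.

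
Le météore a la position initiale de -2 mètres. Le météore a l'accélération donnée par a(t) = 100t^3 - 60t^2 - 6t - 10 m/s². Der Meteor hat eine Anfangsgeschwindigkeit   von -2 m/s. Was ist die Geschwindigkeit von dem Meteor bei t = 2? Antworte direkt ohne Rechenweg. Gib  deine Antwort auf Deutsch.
Die Antwort ist 206.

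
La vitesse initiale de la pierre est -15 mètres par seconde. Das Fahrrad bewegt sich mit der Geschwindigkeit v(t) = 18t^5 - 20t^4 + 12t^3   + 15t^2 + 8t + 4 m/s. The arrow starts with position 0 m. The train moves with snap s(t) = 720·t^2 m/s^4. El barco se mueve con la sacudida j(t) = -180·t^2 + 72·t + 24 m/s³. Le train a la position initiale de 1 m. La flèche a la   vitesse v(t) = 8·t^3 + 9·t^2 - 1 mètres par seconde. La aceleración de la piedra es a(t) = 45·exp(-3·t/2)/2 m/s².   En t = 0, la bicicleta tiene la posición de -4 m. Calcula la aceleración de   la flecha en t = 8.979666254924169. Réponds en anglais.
Starting from velocity v(t) = 8·t^3 + 9·t^2 - 1, we take 1 derivative. Taking d/dt of v(t), we find a(t) = 24·t^2 + 18·t. We have acceleration a(t) = 24·t^2 + 18·t. Substituting t = 8.979666254924169: a(8.979666254924169) = 2096.85973778441.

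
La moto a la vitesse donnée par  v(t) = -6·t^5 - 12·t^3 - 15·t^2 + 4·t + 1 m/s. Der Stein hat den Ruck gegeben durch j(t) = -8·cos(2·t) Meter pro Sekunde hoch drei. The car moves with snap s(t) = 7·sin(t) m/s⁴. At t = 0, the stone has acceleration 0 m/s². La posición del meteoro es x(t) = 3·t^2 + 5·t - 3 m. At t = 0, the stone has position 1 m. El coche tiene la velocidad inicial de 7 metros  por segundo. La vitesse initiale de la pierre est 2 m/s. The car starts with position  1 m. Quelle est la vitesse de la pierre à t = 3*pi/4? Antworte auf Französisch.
Nous devons trouver l'intégrale de notre équation du jerk j(t) = -8·cos(2·t) 2 fois. En intégrant le jerk et en utilisant la condition initiale a(0) = 0, nous obtenons a(t) = -4·sin(2·t). L'intégrale de l'accélération, avec v(0) = 2, donne la vitesse: v(t) = 2·cos(2·t). En utilisant v(t) = 2·cos(2·t) et en substituant t = 3*pi/4, nous trouvons v = 0.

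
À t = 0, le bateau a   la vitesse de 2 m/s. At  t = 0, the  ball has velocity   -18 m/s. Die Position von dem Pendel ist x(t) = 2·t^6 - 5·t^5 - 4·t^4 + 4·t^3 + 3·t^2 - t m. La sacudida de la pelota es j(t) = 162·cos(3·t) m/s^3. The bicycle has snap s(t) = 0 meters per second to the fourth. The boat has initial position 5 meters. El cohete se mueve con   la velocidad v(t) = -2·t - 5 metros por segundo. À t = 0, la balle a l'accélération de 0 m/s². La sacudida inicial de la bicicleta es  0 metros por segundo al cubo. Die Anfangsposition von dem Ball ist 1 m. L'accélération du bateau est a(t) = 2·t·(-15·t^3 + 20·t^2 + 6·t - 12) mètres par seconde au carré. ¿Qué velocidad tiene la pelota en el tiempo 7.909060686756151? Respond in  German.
Um dies zu lösen, müssen wir 2 Integrale unserer Gleichung für den Ruck j(t) = 162·cos(3·t) finden. Das Integral von dem Ruck, mit a(0) = 0, ergibt die Beschleunigung: a(t) = 54·sin(3·t). Durch Integration von der Beschleunigung und Verwendung der Anfangsbedingung v(0) = -18, erhalten wir v(t) = -18·cos(3·t). Mit v(t) = -18·cos(3·t) und Einsetzen von t = 7.909060686756151, finden wir v = -2.96075274684865.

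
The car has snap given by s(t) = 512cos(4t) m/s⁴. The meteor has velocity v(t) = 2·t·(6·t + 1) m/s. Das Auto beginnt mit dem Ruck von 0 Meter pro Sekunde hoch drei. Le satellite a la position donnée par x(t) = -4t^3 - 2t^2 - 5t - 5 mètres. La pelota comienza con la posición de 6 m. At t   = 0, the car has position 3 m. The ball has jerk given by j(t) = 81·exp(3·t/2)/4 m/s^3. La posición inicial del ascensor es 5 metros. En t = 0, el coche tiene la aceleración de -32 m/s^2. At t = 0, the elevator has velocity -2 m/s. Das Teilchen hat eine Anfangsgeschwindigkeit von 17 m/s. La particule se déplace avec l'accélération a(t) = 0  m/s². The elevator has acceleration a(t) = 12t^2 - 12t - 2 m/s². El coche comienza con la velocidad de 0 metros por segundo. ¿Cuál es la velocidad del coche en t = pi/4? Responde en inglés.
We must find the integral of our snap equation s(t) = 512·cos(4·t) 3 times. Finding the integral of s(t) and using j(0) = 0: j(t) = 128·sin(4·t). The integral of jerk is acceleration. Using a(0) = -32, we get a(t) = -32·cos(4·t). Taking ∫a(t)dt and applying v(0) = 0, we find v(t) = -8·sin(4·t). Using v(t) = -8·sin(4·t) and substituting t = pi/4, we find v = 0.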